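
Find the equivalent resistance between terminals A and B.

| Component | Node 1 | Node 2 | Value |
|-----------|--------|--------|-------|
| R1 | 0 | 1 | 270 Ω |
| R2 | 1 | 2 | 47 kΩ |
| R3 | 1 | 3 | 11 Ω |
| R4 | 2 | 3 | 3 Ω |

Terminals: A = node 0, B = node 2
Reduce the network between node 0 (A) and node 2 (B) by series/parallel combination:
  Rs1 = R3 + R4 (series, joined only at node 3) = 11 + 3 = 14 Ω
  Rp1 = R2 ‖ Rs1 (parallel, both between nodes 1 and 2) = 1/(1/47000 + 1/14) = 14 Ω
  Rs2 = R1 + Rp1 (series, joined only at node 1) = 270 + 14 = 284 Ω
R_eq = 284 Ω

Final answer: 284 Ω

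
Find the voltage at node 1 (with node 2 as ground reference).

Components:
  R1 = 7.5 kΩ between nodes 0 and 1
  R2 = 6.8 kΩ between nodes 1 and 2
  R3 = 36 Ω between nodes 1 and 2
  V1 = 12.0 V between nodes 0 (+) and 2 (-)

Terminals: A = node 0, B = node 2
Nodal analysis, taking node 2 as the 0 V reference.
Source V1 fixes V_0 = 12 V.
KCL at each unknown node (sum of currents leaving = 0; resistances in Ω):
  Node 1: (V_1 - 12)/7500 + (V_1 - 0)/6800 + (V_1 - 0)/36 = 0
Collecting terms: 0.02806 × V_1 = 0.0016  =>  V_1 = 0.05702 V
The requested potential is V_1 = 0.05702 V.

Final answer: V_1 = 0.05702 V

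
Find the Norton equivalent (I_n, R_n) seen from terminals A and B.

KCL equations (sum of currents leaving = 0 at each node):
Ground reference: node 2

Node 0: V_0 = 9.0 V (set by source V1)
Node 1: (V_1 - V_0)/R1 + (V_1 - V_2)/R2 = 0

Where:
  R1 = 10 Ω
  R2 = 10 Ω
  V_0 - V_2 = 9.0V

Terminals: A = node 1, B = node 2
Find the Thévenin equivalent first; then I_n = V_th/R_th and R_n = R_th.
Step 1 — V_th is the open-circuit voltage V_A - V_B (nothing connected across the terminals).
Nodal analysis, taking node 2 as the 0 V reference.
Source V1 fixes V_0 = 9 V.
KCL at each unknown node (sum of currents leaving = 0; resistances in Ω):
  Node 1: (V_1 - 9)/10 + (V_1 - 0)/10 = 0
Collecting terms: 0.2 × V_1 = 0.9  =>  V_1 = 4.5 V
V_th = V_1 - V_2 = 4.5 - 0 = 4.5 V
Step 2 — R_th: zero the source — replace V1 by a short circuit (node 2 merges into node 0) — and find the resistance seen between A (node 1) and B (node 0).
Reduce the network between node 1 (A) and node 0 (B) by series/parallel combination:
  Rp1 = R1 ‖ R2 (parallel, both between nodes 0 and 1) = 1/(1/10 + 1/10) = 5 Ω
R_th = 5 Ω
I_n = V_th/R_th = 4.5/5 = 0.9 A, and R_n = R_th = 5 Ω

Final answer: I_n = 0.9 A, R_n = 5 Ω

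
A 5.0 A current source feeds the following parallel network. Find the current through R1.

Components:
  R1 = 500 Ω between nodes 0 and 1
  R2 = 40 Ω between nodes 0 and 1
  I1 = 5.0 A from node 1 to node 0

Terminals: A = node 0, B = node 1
All resistors sit directly between nodes 0 and 1, so they are in parallel and share one voltage V; the full source current 5 A splits among them.
1/R_par = 1/500 + 1/40 = 0.027 S  =>  R_par = 37.04 Ω
V = I × R_par = 5 × 37.04 = 185.2 V
I_R1 = V/R1 = 185.2/500 = 0.3704 A

Final answer: 0.3704 A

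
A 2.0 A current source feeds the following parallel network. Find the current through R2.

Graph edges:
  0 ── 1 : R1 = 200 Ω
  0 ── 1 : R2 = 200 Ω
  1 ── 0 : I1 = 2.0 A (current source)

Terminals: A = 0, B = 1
All resistors sit directly between nodes 0 and 1, so they are in parallel and share one voltage V; the full source current 2 A splits among them.
1/R_par = 1/200 + 1/200 = 0.01 S  =>  R_par = 100 Ω
V = I × R_par = 2 × 100 = 200 V
I_R2 = V/R2 = 200/200 = 1 A

Final answer: 1 A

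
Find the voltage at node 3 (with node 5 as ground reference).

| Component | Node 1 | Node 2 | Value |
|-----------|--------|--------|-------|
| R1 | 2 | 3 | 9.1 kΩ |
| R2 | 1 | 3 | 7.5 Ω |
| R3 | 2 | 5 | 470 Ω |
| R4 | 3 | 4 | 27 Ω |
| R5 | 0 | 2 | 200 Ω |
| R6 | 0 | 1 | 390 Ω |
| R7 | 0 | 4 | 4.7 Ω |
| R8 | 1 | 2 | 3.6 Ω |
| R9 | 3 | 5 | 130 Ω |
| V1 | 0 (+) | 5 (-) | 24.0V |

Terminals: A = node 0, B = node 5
Nodal analysis, taking node 5 as the 0 V reference.
Source V1 fixes V_0 = 24 V.
KCL at each unknown node (sum of currents leaving = 0; resistances in Ω):
  Node 1: (V_1 - V_3)/7.5 + (V_1 - 24)/390 + (V_1 - V_2)/3.6 = 0
  Node 2: (V_2 - V_3)/9100 + (V_2 - 0)/470 + (V_2 - 24)/200 + (V_2 - V_1)/3.6 = 0
  Node 3: (V_3 - V_2)/9100 + (V_3 - V_1)/7.5 + (V_3 - V_4)/27 + (V_3 - 0)/130 = 0
  Node 4: (V_4 - V_3)/27 + (V_4 - 24)/4.7 = 0
Collecting terms (coefficients in siemens):
  0.4137·V_1 - 0.2778·V_2 - 0.1333·V_3 = 0.06154
  0.285·V_2 - 0.2778·V_1 - 0.0001099·V_3 = 0.12
  0.1782·V_3 - 0.1333·V_1 - 0.0001099·V_2 - 0.03704·V_4 = 0
  0.2498·V_4 - 0.03704·V_3 = 5.106
Solving these 4 simultaneous equations (Gaussian elimination) gives:
  V_1 = 19.17 V, V_2 = 19.11 V, V_3 = 19.2 V, V_4 = 23.29 V
The requested potential is V_3 = 19.2 V.

Final answer: V_3 = 19.2 V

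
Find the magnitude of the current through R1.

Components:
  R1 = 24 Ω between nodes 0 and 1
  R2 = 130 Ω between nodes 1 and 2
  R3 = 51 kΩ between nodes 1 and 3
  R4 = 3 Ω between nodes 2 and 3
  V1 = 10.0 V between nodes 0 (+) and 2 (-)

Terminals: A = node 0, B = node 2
Nodal analysis, taking node 2 as the 0 V reference.
Source V1 fixes V_0 = 10 V.
KCL at each unknown node (sum of currents leaving = 0; resistances in Ω):
  Node 1: (V_1 - 10)/24 + (V_1 - 0)/130 + (V_1 - V_3)/51000 = 0
  Node 3: (V_3 - V_1)/51000 + (V_3 - 0)/3 = 0
Collecting terms (coefficients in siemens):
  0.04938·V_1 - 0.00001961·V_3 = 0.4167
  0.3334·V_3 - 0.00001961·V_1 = 0
Determinant D = (0.04938)(0.3334) - (-0.00001961)(-0.00001961) = 0.01646
V_1 = [(0.4167)(0.3334) - (-0.00001961)(0)]/D = 8.438 V
V_3 = [(0.04938)(0) - (0.4167)(-0.00001961)]/D = 0.0004963 V
I_R1 = (V_0 - V_1)/R1 = (10 - 8.438)/24 = 0.06507 A
|I_R1| = 0.06507 A

Final answer: |I_R1| = 0.06507 A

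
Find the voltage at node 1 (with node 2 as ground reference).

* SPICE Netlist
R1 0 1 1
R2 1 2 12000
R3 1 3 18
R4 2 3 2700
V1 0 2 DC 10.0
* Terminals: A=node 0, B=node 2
Nodal analysis, taking node 2 as the 0 V reference.
Source V1 fixes V_0 = 10 V.
KCL at each unknown node (sum of currents leaving = 0; resistances in Ω):
  Node 1: (V_1 - 10)/1 + (V_1 - 0)/12000 + (V_1 - V_3)/18 = 0
  Node 3: (V_3 - V_1)/18 + (V_3 - 0)/2700 = 0
Collecting terms (coefficients in siemens):
  1.056·V_1 - 0.05556·V_3 = 10
  0.05593·V_3 - 0.05556·V_1 = 0
Determinant D = (1.056)(0.05593) - (-0.05556)(-0.05556) = 0.05595
V_1 = [(10)(0.05593) - (-0.05556)(0)]/D = 9.995 V
V_3 = [(1.056)(0) - (10)(-0.05556)]/D = 9.929 V
The requested potential is V_1 = 9.995 V.

Final answer: V_1 = 9.995 V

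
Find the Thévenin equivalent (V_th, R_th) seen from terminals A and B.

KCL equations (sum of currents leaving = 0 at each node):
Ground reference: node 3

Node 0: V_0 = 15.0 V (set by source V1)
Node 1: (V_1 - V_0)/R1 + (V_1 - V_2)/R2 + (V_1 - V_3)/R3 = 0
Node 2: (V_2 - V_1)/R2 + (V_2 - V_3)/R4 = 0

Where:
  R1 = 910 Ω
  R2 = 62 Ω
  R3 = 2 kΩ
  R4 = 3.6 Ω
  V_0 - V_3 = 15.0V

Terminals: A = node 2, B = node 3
Step 1 — V_th is the open-circuit voltage V_A - V_B (nothing connected across the terminals).
Nodal analysis, taking node 3 as the 0 V reference.
Source V1 fixes V_0 = 15 V.
KCL at each unknown node (sum of currents leaving = 0; resistances in Ω):
  Node 1: (V_1 - 15)/910 + (V_1 - V_2)/62 + (V_1 - 0)/2000 = 0
  Node 2: (V_2 - V_1)/62 + (V_2 - 0)/3.6 = 0
Collecting terms (coefficients in siemens):
  0.01773·V_1 - 0.01613·V_2 = 0.01648
  0.2939·V_2 - 0.01613·V_1 = 0
Determinant D = (0.01773)(0.2939) - (-0.01613)(-0.01613) = 0.00495
V_1 = [(0.01648)(0.2939) - (-0.01613)(0)]/D = 0.9787 V
V_2 = [(0.01773)(0) - (0.01648)(-0.01613)]/D = 0.05371 V
V_th = V_2 - V_3 = 0.05371 - 0 = 0.05371 V
Step 2 — R_th: zero the source — replace V1 by a short circuit (node 3 merges into node 0) — and find the resistance seen between A (node 2) and B (node 0).
Reduce the network between node 2 (A) and node 0 (B) by series/parallel combination:
  Rp1 = R1 ‖ R3 (parallel, both between nodes 0 and 1) = 1/(1/910 + 1/2000) = 625.4 Ω
  Rs1 = R2 + Rp1 (series, joined only at node 1) = 62 + 625.4 = 687.4 Ω
  Rp2 = R4 ‖ Rs1 (parallel, both between nodes 0 and 2) = 1/(1/3.6 + 1/687.4) = 3.581 Ω
R_th = 3.581 Ω

Final answer: V_th = 0.05371 V, R_th = 3.581 Ω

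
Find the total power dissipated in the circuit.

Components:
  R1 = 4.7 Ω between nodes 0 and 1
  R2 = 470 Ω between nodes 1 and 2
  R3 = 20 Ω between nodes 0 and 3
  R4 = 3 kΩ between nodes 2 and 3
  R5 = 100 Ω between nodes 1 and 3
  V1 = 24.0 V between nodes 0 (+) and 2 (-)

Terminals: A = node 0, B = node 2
Nodal analysis, taking node 2 as the 0 V reference.
Source V1 fixes V_0 = 24 V.
KCL at each unknown node (sum of currents leaving = 0; resistances in Ω):
  Node 1: (V_1 - 24)/4.7 + (V_1 - 0)/470 + (V_1 - V_3)/100 = 0
  Node 3: (V_3 - 24)/20 + (V_3 - 0)/3000 + (V_3 - V_1)/100 = 0
Collecting terms (coefficients in siemens):
  0.2249·V_1 - 0.01·V_3 = 5.106
  0.06033·V_3 - 0.01·V_1 = 1.2
Determinant D = (0.2249)(0.06033) - (-0.01)(-0.01) = 0.01347
V_1 = [(5.106)(0.06033) - (-0.01)(1.2)]/D = 23.77 V
V_3 = [(0.2249)(1.2) - (5.106)(-0.01)]/D = 23.83 V
Power in each resistor, P = (ΔV)²/R:
  P_R1 = (24 - 23.77)²/4.7 = 0.01172 W
  P_R2 = (23.77 - 0)²/470 = 1.202 W
  P_R3 = (24 - 23.83)²/20 = 0.001471 W
  P_R4 = (0 - 23.83)²/3000 = 0.1893 W
  P_R5 = (23.77 - 23.83)²/100 = 0.00003993 W
P_total = P_R1 + P_R2 + P_R3 + P_R4 + P_R5 = 1.404 W

Final answer: 1.404 W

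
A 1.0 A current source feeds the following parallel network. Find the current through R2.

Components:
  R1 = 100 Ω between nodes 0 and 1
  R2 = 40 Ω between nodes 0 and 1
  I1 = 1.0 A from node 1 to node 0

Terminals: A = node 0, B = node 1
All resistors sit directly between nodes 0 and 1, so they are in parallel and share one voltage V; the full source current 1 A splits among them.
1/R_par = 1/100 + 1/40 = 0.035 S  =>  R_par = 28.57 Ω
V = I × R_par = 1 × 28.57 = 28.57 V
I_R2 = V/R2 = 28.57/40 = 0.7143 A

Final answer: 0.7143 A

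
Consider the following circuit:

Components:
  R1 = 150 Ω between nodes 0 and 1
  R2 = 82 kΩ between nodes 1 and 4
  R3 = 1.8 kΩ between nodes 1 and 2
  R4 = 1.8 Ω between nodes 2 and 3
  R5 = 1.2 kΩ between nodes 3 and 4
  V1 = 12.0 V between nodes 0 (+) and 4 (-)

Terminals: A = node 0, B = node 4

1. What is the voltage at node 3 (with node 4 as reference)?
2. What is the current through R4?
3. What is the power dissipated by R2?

Nodal analysis, taking node 4 as the 0 V reference.
Source V1 fixes V_0 = 12 V.
KCL at each unknown node (sum of currents leaving = 0; resistances in Ω):
  Node 1: (V_1 - 12)/150 + (V_1 - 0)/82000 + (V_1 - V_2)/1800 = 0
  Node 2: (V_2 - V_1)/1800 + (V_2 - V_3)/1.8 = 0
  Node 3: (V_3 - V_2)/1.8 + (V_3 - 0)/1200 = 0
Collecting terms (coefficients in siemens):
  0.007234·V_1 - 0.0005556·V_2 = 0.08
  0.5561·V_2 - 0.0005556·V_1 - 0.5556·V_3 = 0
  0.5564·V_3 - 0.5556·V_2 = 0
Solving these 3 simultaneous equations (Gaussian elimination) gives:
  V_1 = 11.41 V, V_2 = 4.568 V, V_3 = 4.561 V
Part 1:
  Read off the nodal solution: V_3 = 4.561 V
Part 2:
  I_R4 = (V_2 - V_3)/R4 = (4.568 - 4.561)/1.8 = 0.003801 A
  Magnitude: I_R4 = 0.003801 A
Part 3:
  I_R2 = (V_1 - V_4)/R2 = (11.41 - 0)/82000 = 0.0001391 A
  P_R2 = I_R2² × R2 = (0.0001391)² × 82000 = 0.001587 W

Final answers:
1. V_3 = 4.561 V
2. I_R4 = 0.003801 A
3. P_R2 = 0.001587 W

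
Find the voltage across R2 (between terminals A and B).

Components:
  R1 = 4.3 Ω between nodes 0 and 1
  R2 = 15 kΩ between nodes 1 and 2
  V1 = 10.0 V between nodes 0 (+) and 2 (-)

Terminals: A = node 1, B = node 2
R1 and R2 are in series across V1 (node 0 → node 1 → node 2), and the output A–B is taken across R2, so this is a voltage divider.
Series current: I = V1/(R1 + R2) = 10/(4.3 + 15000) = 10/15000 = 0.0006665 A
V_R2 = I × R2 = V1 × R2/(R1 + R2) = 10 × 15000/15000 = 9.997 V

Final answer: 9.997 V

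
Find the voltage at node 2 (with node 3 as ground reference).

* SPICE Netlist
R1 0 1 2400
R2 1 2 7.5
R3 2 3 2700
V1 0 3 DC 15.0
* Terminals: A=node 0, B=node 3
Nodal analysis, taking node 3 as the 0 V reference.
Source V1 fixes V_0 = 15 V.
KCL at each unknown node (sum of currents leaving = 0; resistances in Ω):
  Node 1: (V_1 - 15)/2400 + (V_1 - V_2)/7.5 = 0
  Node 2: (V_2 - V_1)/7.5 + (V_2 - 0)/2700 = 0
Collecting terms (coefficients in siemens):
  0.1338·V_1 - 0.1333·V_2 = 0.00625
  0.1337·V_2 - 0.1333·V_1 = 0
Determinant D = (0.1338)(0.1337) - (-0.1333)(-0.1333) = 0.0001051
V_1 = [(0.00625)(0.1337) - (-0.1333)(0)]/D = 7.952 V
V_2 = [(0.1338)(0) - (0.00625)(-0.1333)]/D = 7.93 V
The requested potential is V_2 = 7.93 V.

Final answer: V_2 = 7.93 V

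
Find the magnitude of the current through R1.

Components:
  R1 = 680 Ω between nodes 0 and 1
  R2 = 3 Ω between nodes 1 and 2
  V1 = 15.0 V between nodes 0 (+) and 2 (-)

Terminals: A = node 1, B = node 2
Nodal analysis, taking node 2 as the 0 V reference.
Source V1 fixes V_0 = 15 V.
KCL at each unknown node (sum of currents leaving = 0; resistances in Ω):
  Node 1: (V_1 - 15)/680 + (V_1 - 0)/3 = 0
Collecting terms: 0.3348 × V_1 = 0.02206  =>  V_1 = 0.06589 V
I_R1 = (V_0 - V_1)/R1 = (15 - 0.06589)/680 = 0.02196 A
|I_R1| = 0.02196 A

Final answer: |I_R1| = 0.02196 A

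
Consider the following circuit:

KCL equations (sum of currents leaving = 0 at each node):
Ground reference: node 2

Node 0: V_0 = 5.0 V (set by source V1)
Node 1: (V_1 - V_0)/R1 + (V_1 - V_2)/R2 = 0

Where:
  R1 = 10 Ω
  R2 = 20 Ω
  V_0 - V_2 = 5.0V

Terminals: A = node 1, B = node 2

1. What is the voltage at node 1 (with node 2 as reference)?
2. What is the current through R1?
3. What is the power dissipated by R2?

Nodal analysis, taking node 2 as the 0 V reference.
Source V1 fixes V_0 = 5 V.
KCL at each unknown node (sum of currents leaving = 0; resistances in Ω):
  Node 1: (V_1 - 5)/10 + (V_1 - 0)/20 = 0
Collecting terms: 0.15 × V_1 = 0.5  =>  V_1 = 3.333 V
Part 1:
  Read off the nodal solution: V_1 = 3.333 V
Part 2:
  I_R1 = (V_0 - V_1)/R1 = (5 - 3.333)/10 = 0.1667 A
  Magnitude: I_R1 = 0.1667 A
Part 3:
  I_R2 = (V_1 - V_2)/R2 = (3.333 - 0)/20 = 0.1667 A
  P_R2 = I_R2² × R2 = (0.1667)² × 20 = 0.5556 W

Final answers:
1. V_1 = 3.333 V
2. I_R1 = 0.1667 A
3. P_R2 = 0.5556 W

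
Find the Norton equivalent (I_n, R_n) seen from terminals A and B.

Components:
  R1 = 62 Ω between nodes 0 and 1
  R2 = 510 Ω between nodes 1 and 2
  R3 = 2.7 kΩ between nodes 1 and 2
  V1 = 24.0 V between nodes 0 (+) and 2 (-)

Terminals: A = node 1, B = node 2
Find the Thévenin equivalent first; then I_n = V_th/R_th and R_n = R_th.
Step 1 — V_th is the open-circuit voltage V_A - V_B (nothing connected across the terminals).
Nodal analysis, taking node 2 as the 0 V reference.
Source V1 fixes V_0 = 24 V.
KCL at each unknown node (sum of currents leaving = 0; resistances in Ω):
  Node 1: (V_1 - 24)/62 + (V_1 - 0)/510 + (V_1 - 0)/2700 = 0
Collecting terms: 0.01846 × V_1 = 0.3871  =>  V_1 = 20.97 V
V_th = V_1 - V_2 = 20.97 - 0 = 20.97 V
Step 2 — R_th: zero the source — replace V1 by a short circuit (node 2 merges into node 0) — and find the resistance seen between A (node 1) and B (node 0).
Reduce the network between node 1 (A) and node 0 (B) by series/parallel combination:
  Rp1 = R1 ‖ R2 ‖ R3 (parallel, all between nodes 0 and 1) = 1/(1/62 + 1/510 + 1/2700) = 54.17 Ω
R_th = 54.17 Ω
I_n = V_th/R_th = 20.97/54.17 = 0.3871 A, and R_n = R_th = 54.17 Ω

Final answer: I_n = 0.3871 A, R_n = 54.17 Ω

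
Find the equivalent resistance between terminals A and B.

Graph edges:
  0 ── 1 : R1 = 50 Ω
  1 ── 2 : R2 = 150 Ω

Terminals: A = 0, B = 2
Reduce the network between node 0 (A) and node 2 (B) by series/parallel combination:
  Rs1 = R1 + R2 (series, joined only at node 1) = 50 + 150 = 200 Ω
R_eq = 200 Ω

Final answer: 200 Ω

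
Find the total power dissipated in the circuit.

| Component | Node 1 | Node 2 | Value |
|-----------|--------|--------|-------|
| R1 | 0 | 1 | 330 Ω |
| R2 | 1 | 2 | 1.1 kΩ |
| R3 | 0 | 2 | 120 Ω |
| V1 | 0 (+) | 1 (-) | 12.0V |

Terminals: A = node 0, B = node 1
Nodal analysis, taking node 1 as the 0 V reference.
Source V1 fixes V_0 = 12 V.
KCL at each unknown node (sum of currents leaving = 0; resistances in Ω):
  Node 2: (V_2 - 0)/1100 + (V_2 - 12)/120 = 0
Collecting terms: 0.009242 × V_2 = 0.1  =>  V_2 = 10.82 V
Power in each resistor, P = (ΔV)²/R:
  P_R1 = (12 - 0)²/330 = 0.4364 W
  P_R2 = (0 - 10.82)²/1100 = 0.1064 W
  P_R3 = (12 - 10.82)²/120 = 0.01161 W
P_total = P_R1 + P_R2 + P_R3 = 0.5544 W

Final answer: 0.5544 W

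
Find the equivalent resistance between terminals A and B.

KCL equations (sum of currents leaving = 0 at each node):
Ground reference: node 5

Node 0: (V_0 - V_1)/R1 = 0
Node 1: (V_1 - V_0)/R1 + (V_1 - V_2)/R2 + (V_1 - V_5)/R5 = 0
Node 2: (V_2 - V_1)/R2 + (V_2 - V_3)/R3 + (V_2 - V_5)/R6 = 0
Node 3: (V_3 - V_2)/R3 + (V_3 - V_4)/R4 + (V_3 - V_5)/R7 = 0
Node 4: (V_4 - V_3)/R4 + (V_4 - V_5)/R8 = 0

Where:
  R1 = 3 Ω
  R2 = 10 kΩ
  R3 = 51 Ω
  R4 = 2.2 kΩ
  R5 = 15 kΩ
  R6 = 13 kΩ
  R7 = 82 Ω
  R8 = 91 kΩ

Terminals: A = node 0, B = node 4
The network is not a plain series/parallel combination. Inject a 1 A test current into terminal A (node 0) and return it from terminal B (node 4); then R_eq = V_A / (1 A).
Nodal analysis, taking node 4 as the 0 V reference.
Current source I_test pushes 1 A into node 0 and draws it out of node 4.
KCL at each unknown node (sum of currents leaving = 0; resistances in Ω):
  Node 0: (V_0 - V_1)/3 - 1 = 0
  Node 1: (V_1 - V_0)/3 + (V_1 - V_2)/10000 + (V_1 - V_5)/15000 = 0
  Node 2: (V_2 - V_1)/10000 + (V_2 - V_3)/51 + (V_2 - V_5)/13000 = 0
  Node 3: (V_3 - V_2)/51 + (V_3 - 0)/2200 + (V_3 - V_5)/82 = 0
  Node 5: (V_5 - V_1)/15000 + (V_5 - V_2)/13000 + (V_5 - V_3)/82 + (V_5 - 0)/91000 = 0
Collecting terms (coefficients in siemens):
  0.3333·V_0 - 0.3333·V_1 = 1
  0.3335·V_1 - 0.3333·V_0 - 0.0001·V_2 - 0.00006667·V_5 = 0
  0.01978·V_2 - 0.0001·V_1 - 0.01961·V_3 - 0.00007692·V_5 = 0
  0.03226·V_3 - 0.01961·V_2 - 0.0122·V_5 = 0
  0.01235·V_5 - 0.00006667·V_1 - 0.00007692·V_2 - 0.0122·V_3 = 0
Solving these 5 simultaneous equations (Gaussian elimination) gives:
  V_0 = 8181 V, V_1 = 8178 V, V_2 = 2178 V, V_3 = 2147 V
  V_5 = 2178 V
R_eq = V_0 / 1 A = 8181 Ω = 8.181 kΩ

Final answer: 8.181 kΩ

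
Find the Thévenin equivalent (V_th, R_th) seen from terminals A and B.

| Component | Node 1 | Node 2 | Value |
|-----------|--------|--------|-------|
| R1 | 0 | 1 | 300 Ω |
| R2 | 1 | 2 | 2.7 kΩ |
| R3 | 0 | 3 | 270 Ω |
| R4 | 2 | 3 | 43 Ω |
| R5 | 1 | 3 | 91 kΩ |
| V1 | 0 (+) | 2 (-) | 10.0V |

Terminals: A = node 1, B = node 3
Step 1 — V_th is the open-circuit voltage V_A - V_B (nothing connected across the terminals).
Nodal analysis, taking node 2 as the 0 V reference.
Source V1 fixes V_0 = 10 V.
KCL at each unknown node (sum of currents leaving = 0; resistances in Ω):
  Node 1: (V_1 - 10)/300 + (V_1 - 0)/2700 + (V_1 - V_3)/91000 = 0
  Node 3: (V_3 - 10)/270 + (V_3 - 0)/43 + (V_3 - V_1)/91000 = 0
Collecting terms (coefficients in siemens):
  0.003715·V_1 - 0.00001099·V_3 = 0.03333
  0.02697·V_3 - 0.00001099·V_1 = 0.03704
Determinant D = (0.003715)(0.02697) - (-0.00001099)(-0.00001099) = 0.0001002
V_1 = [(0.03333)(0.02697) - (-0.00001099)(0.03704)]/D = 8.977 V
V_3 = [(0.003715)(0.03704) - (0.03333)(-0.00001099)]/D = 1.377 V
V_th = V_1 - V_3 = 8.977 - 1.377 = 7.601 V
Step 2 — R_th: zero the source — replace V1 by a short circuit (node 2 merges into node 0) — and find the resistance seen between A (node 1) and B (node 3).
Reduce the network between node 1 (A) and node 3 (B) by series/parallel combination:
  Rp1 = R1 ‖ R2 (parallel, both between nodes 0 and 1) = 1/(1/300 + 1/2700) = 270 Ω
  Rp2 = R3 ‖ R4 (parallel, both between nodes 0 and 3) = 1/(1/270 + 1/43) = 37.09 Ω
  Rs1 = Rp1 + Rp2 (series, joined only at node 0) = 270 + 37.09 = 307.1 Ω
  Rp3 = R5 ‖ Rs1 (parallel, both between nodes 1 and 3) = 1/(1/91000 + 1/307.1) = 306.1 Ω
R_th = 306.1 Ω

Final answer: V_th = 7.601 V, R_th = 306.1 Ω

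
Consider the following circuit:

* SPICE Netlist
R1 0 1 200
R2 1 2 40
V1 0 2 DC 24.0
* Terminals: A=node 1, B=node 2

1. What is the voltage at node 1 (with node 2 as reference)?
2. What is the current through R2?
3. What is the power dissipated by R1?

Nodal analysis, taking node 2 as the 0 V reference.
Source V1 fixes V_0 = 24 V.
KCL at each unknown node (sum of currents leaving = 0; resistances in Ω):
  Node 1: (V_1 - 24)/200 + (V_1 - 0)/40 = 0
Collecting terms: 0.03 × V_1 = 0.12  =>  V_1 = 4 V
Part 1:
  Read off the nodal solution: V_1 = 4 V
Part 2:
  I_R2 = (V_1 - V_2)/R2 = (4 - 0)/40 = 0.1 A
  Magnitude: I_R2 = 0.1 A
Part 3:
  I_R1 = (V_0 - V_1)/R1 = (24 - 4)/200 = 0.1 A
  P_R1 = I_R1² × R1 = (0.1)² × 200 = 2 W

Final answers:
1. V_1 = 4 V
2. I_R2 = 0.1 A
3. P_R1 = 2 W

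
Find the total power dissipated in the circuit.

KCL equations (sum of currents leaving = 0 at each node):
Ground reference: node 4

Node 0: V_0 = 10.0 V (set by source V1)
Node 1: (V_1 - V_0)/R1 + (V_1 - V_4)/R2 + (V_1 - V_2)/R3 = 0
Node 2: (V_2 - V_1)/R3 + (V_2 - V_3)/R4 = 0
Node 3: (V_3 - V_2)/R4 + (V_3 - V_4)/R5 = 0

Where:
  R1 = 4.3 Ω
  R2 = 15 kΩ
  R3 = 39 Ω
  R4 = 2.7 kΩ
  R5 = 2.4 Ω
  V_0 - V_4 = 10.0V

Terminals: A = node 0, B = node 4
Nodal analysis, taking node 4 as the 0 V reference.
Source V1 fixes V_0 = 10 V.
KCL at each unknown node (sum of currents leaving = 0; resistances in Ω):
  Node 1: (V_1 - 10)/4.3 + (V_1 - 0)/15000 + (V_1 - V_2)/39 = 0
  Node 2: (V_2 - V_1)/39 + (V_2 - V_3)/2700 = 0
  Node 3: (V_3 - V_2)/2700 + (V_3 - 0)/2.4 = 0
Collecting terms (coefficients in siemens):
  0.2583·V_1 - 0.02564·V_2 = 2.326
  0.02601·V_2 - 0.02564·V_1 - 0.0003704·V_3 = 0
  0.417·V_3 - 0.0003704·V_2 = 0
Solving these 3 simultaneous equations (Gaussian elimination) gives:
  V_1 = 9.981 V, V_2 = 9.839 V, V_3 = 0.008738 V
Power in each resistor, P = (ΔV)²/R:
  P_R1 = (10 - 9.981)²/4.3 = 0.00007975 W
  P_R2 = (9.981 - 0)²/15000 = 0.006642 W
  P_R3 = (9.981 - 9.839)²/39 = 0.000517 W
  P_R4 = (9.839 - 0.008738)²/2700 = 0.03579 W
  P_R5 = (0.008738 - 0)²/2.4 = 0.00003182 W
P_total = P_R1 + P_R2 + P_R3 + P_R4 + P_R5 = 0.04306 W

Final answer: 0.04306 W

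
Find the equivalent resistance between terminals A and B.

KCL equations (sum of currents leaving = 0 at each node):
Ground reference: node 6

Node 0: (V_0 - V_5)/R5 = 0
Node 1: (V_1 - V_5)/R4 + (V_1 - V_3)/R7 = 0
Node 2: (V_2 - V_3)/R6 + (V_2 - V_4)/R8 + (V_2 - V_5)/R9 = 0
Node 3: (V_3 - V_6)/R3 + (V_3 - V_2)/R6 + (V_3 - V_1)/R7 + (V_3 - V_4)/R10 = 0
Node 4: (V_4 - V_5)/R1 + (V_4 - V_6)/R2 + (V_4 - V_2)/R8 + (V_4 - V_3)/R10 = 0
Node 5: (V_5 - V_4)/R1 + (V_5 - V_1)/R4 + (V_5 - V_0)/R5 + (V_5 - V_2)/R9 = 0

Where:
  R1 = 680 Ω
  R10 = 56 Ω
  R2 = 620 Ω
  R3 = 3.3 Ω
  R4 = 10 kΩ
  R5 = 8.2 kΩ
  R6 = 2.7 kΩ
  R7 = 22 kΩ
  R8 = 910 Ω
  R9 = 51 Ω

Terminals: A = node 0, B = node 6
The network is not a plain series/parallel combination. Inject a 1 A test current into terminal A (node 0) and return it from terminal B (node 6); then R_eq = V_A / (1 A).
Nodal analysis, taking node 6 as the 0 V reference.
Current source I_test pushes 1 A into node 0 and draws it out of node 6.
KCL at each unknown node (sum of currents leaving = 0; resistances in Ω):
  Node 0: (V_0 - V_5)/8200 - 1 = 0
  Node 1: (V_1 - V_5)/10000 + (V_1 - V_3)/22000 = 0
  Node 2: (V_2 - V_3)/2700 + (V_2 - V_4)/910 + (V_2 - V_5)/51 = 0
  Node 3: (V_3 - V_1)/22000 + (V_3 - V_2)/2700 + (V_3 - 0)/3.3 + (V_3 - V_4)/56 = 0
  Node 4: (V_4 - V_2)/910 + (V_4 - V_3)/56 + (V_4 - V_5)/680 + (V_4 - 0)/620 = 0
  Node 5: (V_5 - V_0)/8200 + (V_5 - V_1)/10000 + (V_5 - V_2)/51 + (V_5 - V_4)/680 = 0
Collecting terms (coefficients in siemens):
  0.000122·V_0 - 0.000122·V_5 = 1
  0.0001455·V_1 - 0.00004545·V_3 - 0.0001·V_5 = 0
  0.02108·V_2 - 0.0003704·V_3 - 0.001099·V_4 - 0.01961·V_5 = 0
  0.3213·V_3 - 0.00004545·V_1 - 0.0003704·V_2 - 0.01786·V_4 = 0
  0.02204·V_4 - 0.001099·V_2 - 0.01786·V_3 - 0.001471·V_5 = 0
  0.0213·V_5 - 0.000122·V_0 - 0.0001·V_1 - 0.01961·V_2 - 0.001471·V_4 = 0
Solving these 6 simultaneous equations (Gaussian elimination) gives:
  V_0 = 8590 V, V_1 = 268.8 V, V_2 = 364.9 V, V_3 = 3.052 V
  V_4 = 46.66 V, V_5 = 389.5 V
R_eq = V_0 / 1 A = 8590 Ω = 8.59 kΩ

Final answer: 8.59 kΩ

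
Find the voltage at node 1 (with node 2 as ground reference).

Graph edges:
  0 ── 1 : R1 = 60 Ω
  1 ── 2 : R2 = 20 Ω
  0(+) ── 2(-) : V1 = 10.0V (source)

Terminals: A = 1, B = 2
Nodal analysis, taking node 2 as the 0 V reference.
Source V1 fixes V_0 = 10 V.
KCL at each unknown node (sum of currents leaving = 0; resistances in Ω):
  Node 1: (V_1 - 10)/60 + (V_1 - 0)/20 = 0
Collecting terms: 0.06667 × V_1 = 0.1667  =>  V_1 = 2.5 V
The requested potential is V_1 = 2.5 V.

Final answer: V_1 = 2.5 V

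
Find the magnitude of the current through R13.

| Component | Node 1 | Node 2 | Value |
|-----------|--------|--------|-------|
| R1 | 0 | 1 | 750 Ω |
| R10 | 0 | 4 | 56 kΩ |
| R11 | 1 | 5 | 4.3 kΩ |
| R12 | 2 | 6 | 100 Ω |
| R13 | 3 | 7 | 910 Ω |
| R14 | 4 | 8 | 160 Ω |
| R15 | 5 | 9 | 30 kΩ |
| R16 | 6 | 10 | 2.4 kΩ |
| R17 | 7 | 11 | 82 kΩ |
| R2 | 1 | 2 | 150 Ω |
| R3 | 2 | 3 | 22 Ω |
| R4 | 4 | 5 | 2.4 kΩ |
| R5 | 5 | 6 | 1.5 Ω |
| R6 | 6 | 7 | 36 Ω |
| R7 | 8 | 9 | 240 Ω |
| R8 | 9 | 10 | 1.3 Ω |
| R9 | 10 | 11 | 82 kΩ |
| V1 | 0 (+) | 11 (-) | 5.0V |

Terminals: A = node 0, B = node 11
Nodal analysis, taking node 11 as the 0 V reference.
Source V1 fixes V_0 = 5 V.
KCL at each unknown node (sum of currents leaving = 0; resistances in Ω):
  Node 1: (V_1 - 5)/750 + (V_1 - V_2)/150 + (V_1 - V_5)/4300 = 0
  Node 2: (V_2 - V_1)/150 + (V_2 - V_3)/22 + (V_2 - V_6)/100 = 0
  Node 3: (V_3 - V_2)/22 + (V_3 - V_7)/910 = 0
  Node 4: (V_4 - V_5)/2400 + (V_4 - 5)/56000 + (V_4 - V_8)/160 = 0
  Node 5: (V_5 - V_4)/2400 + (V_5 - V_6)/1.5 + (V_5 - V_1)/4300 + (V_5 - V_9)/30000 = 0
  Node 6: (V_6 - V_5)/1.5 + (V_6 - V_7)/36 + (V_6 - V_2)/100 + (V_6 - V_10)/2400 = 0
  Node 7: (V_7 - V_6)/36 + (V_7 - V_3)/910 + (V_7 - 0)/82000 = 0
  Node 8: (V_8 - V_9)/240 + (V_8 - V_4)/160 = 0
  Node 9: (V_9 - V_8)/240 + (V_9 - V_10)/1.3 + (V_9 - V_5)/30000 = 0
  Node 10: (V_10 - V_9)/1.3 + (V_10 - 0)/82000 + (V_10 - V_6)/2400 = 0
Collecting terms (coefficients in siemens):
  0.008233·V_1 - 0.006667·V_2 - 0.0002326·V_5 = 0.006667
  0.06212·V_2 - 0.006667·V_1 - 0.04545·V_3 - 0.01·V_6 = 0
  0.04655·V_3 - 0.04545·V_2 - 0.001099·V_7 = 0
  0.006685·V_4 - 0.0004167·V_5 - 0.00625·V_8 = 0.00008929
  0.6673·V_5 - 0.0002326·V_1 - 0.0004167·V_4 - 0.6667·V_6 - 0.00003333·V_9 = 0
  0.7049·V_6 - 0.01·V_2 - 0.6667·V_5 - 0.02778·V_7 - 0.0004167·V_10 = 0
  0.02889·V_7 - 0.001099·V_3 - 0.02778·V_6 = 0
  0.01042·V_8 - 0.00625·V_4 - 0.004167·V_9 = 0
  0.7734·V_9 - 0.00003333·V_5 - 0.004167·V_8 - 0.7692·V_10 = 0
  0.7697·V_10 - 0.0004167·V_6 - 0.7692·V_9 = 0
Solving these 10 simultaneous equations (Gaussian elimination) gives:
  V_1 = 4.914 V, V_2 = 4.897 V, V_3 = 4.897 V, V_4 = 4.829 V
  V_5 = 4.887 V, V_6 = 4.887 V, V_7 = 4.886 V, V_8 = 4.825 V
  V_9 = 4.818 V, V_10 = 4.818 V
I_R13 = (V_3 - V_7)/R13 = (4.897 - 4.886)/910 = 0.00001223 A
|I_R13| = 0.00001223 A

Final answer: |I_R13| = 1.223e-05 A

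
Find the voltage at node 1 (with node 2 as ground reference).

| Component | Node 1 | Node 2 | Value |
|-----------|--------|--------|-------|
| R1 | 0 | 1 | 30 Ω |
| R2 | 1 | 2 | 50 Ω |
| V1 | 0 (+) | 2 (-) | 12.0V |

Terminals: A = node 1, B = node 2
Nodal analysis, taking node 2 as the 0 V reference.
Source V1 fixes V_0 = 12 V.
KCL at each unknown node (sum of currents leaving = 0; resistances in Ω):
  Node 1: (V_1 - 12)/30 + (V_1 - 0)/50 = 0
Collecting terms: 0.05333 × V_1 = 0.4  =>  V_1 = 7.5 V
The requested potential is V_1 = 7.5 V.

Final answer: V_1 = 7.5 V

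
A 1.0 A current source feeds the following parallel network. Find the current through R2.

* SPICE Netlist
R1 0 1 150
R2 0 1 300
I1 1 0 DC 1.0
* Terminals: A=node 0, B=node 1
All resistors sit directly between nodes 0 and 1, so they are in parallel and share one voltage V; the full source current 1 A splits among them.
1/R_par = 1/150 + 1/300 = 0.01 S  =>  R_par = 100 Ω
V = I × R_par = 1 × 100 = 100 V
I_R2 = V/R2 = 100/300 = 0.3333 A

Final answer: 0.3333 A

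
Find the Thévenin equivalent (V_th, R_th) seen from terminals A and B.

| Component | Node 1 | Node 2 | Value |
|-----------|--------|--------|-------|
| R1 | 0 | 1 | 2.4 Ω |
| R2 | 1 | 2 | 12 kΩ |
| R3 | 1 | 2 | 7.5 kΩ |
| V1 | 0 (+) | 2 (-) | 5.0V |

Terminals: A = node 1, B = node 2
Step 1 — V_th is the open-circuit voltage V_A - V_B (nothing connected across the terminals).
Nodal analysis, taking node 2 as the 0 V reference.
Source V1 fixes V_0 = 5 V.
KCL at each unknown node (sum of currents leaving = 0; resistances in Ω):
  Node 1: (V_1 - 5)/2.4 + (V_1 - 0)/12000 + (V_1 - 0)/7500 = 0
Collecting terms: 0.4169 × V_1 = 2.083  =>  V_1 = 4.997 V
V_th = V_1 - V_2 = 4.997 - 0 = 4.997 V
Step 2 — R_th: zero the source — replace V1 by a short circuit (node 2 merges into node 0) — and find the resistance seen between A (node 1) and B (node 0).
Reduce the network between node 1 (A) and node 0 (B) by series/parallel combination:
  Rp1 = R1 ‖ R2 ‖ R3 (parallel, all between nodes 0 and 1) = 1/(1/2.4 + 1/12000 + 1/7500) = 2.399 Ω
R_th = 2.399 Ω

Final answer: V_th = 4.997 V, R_th = 2.399 Ω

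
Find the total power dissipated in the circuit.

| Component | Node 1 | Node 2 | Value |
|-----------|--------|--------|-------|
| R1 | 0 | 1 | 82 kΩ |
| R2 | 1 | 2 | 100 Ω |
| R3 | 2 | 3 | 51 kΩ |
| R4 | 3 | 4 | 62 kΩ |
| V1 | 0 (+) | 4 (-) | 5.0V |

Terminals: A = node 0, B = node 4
Nodal analysis, taking node 4 as the 0 V reference.
Source V1 fixes V_0 = 5 V.
KCL at each unknown node (sum of currents leaving = 0; resistances in Ω):
  Node 1: (V_1 - 5)/82000 + (V_1 - V_2)/100 = 0
  Node 2: (V_2 - V_1)/100 + (V_2 - V_3)/51000 = 0
  Node 3: (V_3 - V_2)/51000 + (V_3 - 0)/62000 = 0
Collecting terms (coefficients in siemens):
  0.01001·V_1 - 0.01·V_2 = 0.00006098
  0.01002·V_2 - 0.01·V_1 - 0.00001961·V_3 = 0
  0.00003574·V_3 - 0.00001961·V_2 = 0
Solving these 3 simultaneous equations (Gaussian elimination) gives:
  V_1 = 2.899 V, V_2 = 2.896 V, V_3 = 1.589 V
Power in each resistor, P = (ΔV)²/R:
  P_R1 = (5 - 2.899)²/82000 = 0.00005386 W
  P_R2 = (2.899 - 2.896)²/100 = 0.00000006568 W
  P_R3 = (2.896 - 1.589)²/51000 = 0.0000335 W
  P_R4 = (1.589 - 0)²/62000 = 0.00004072 W
P_total = P_R1 + P_R2 + P_R3 + P_R4 = 0.0001281 W

Final answer: 0.0001281 W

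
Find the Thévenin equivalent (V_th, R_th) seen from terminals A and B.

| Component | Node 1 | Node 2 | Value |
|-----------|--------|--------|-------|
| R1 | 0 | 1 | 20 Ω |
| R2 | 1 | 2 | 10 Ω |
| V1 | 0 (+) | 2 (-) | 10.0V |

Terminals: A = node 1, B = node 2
Step 1 — V_th is the open-circuit voltage V_A - V_B (nothing connected across the terminals).
Nodal analysis, taking node 2 as the 0 V reference.
Source V1 fixes V_0 = 10 V.
KCL at each unknown node (sum of currents leaving = 0; resistances in Ω):
  Node 1: (V_1 - 10)/20 + (V_1 - 0)/10 = 0
Collecting terms: 0.15 × V_1 = 0.5  =>  V_1 = 3.333 V
V_th = V_1 - V_2 = 3.333 - 0 = 3.333 V
Step 2 — R_th: zero the source — replace V1 by a short circuit (node 2 merges into node 0) — and find the resistance seen between A (node 1) and B (node 0).
Reduce the network between node 1 (A) and node 0 (B) by series/parallel combination:
  Rp1 = R1 ‖ R2 (parallel, both between nodes 0 and 1) = 1/(1/20 + 1/10) = 6.667 Ω
R_th = 6.667 Ω

Final answer: V_th = 3.333 V, R_th = 6.667 Ω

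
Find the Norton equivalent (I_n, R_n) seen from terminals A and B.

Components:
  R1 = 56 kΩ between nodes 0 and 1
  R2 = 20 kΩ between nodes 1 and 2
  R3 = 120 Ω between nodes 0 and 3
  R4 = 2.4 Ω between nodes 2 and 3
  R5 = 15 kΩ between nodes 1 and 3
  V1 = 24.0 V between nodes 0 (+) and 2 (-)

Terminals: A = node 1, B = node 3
Find the Thévenin equivalent first; then I_n = V_th/R_th and R_n = R_th.
Step 1 — V_th is the open-circuit voltage V_A - V_B (nothing connected across the terminals).
Nodal analysis, taking node 2 as the 0 V reference.
Source V1 fixes V_0 = 24 V.
KCL at each unknown node (sum of currents leaving = 0; resistances in Ω):
  Node 1: (V_1 - 24)/56000 + (V_1 - 0)/20000 + (V_1 - V_3)/15000 = 0
  Node 3: (V_3 - 24)/120 + (V_3 - 0)/2.4 + (V_3 - V_1)/15000 = 0
Collecting terms (coefficients in siemens):
  0.0001345·V_1 - 0.00006667·V_3 = 0.0004286
  0.4251·V_3 - 0.00006667·V_1 = 0.2
Determinant D = (0.0001345)(0.4251) - (-0.00006667)(-0.00006667) = 0.00005718
V_1 = [(0.0004286)(0.4251) - (-0.00006667)(0.2)]/D = 3.419 V
V_3 = [(0.0001345)(0.2) - (0.0004286)(-0.00006667)]/D = 0.4711 V
V_th = V_1 - V_3 = 3.419 - 0.4711 = 2.948 V
Step 2 — R_th: zero the source — replace V1 by a short circuit (node 2 merges into node 0) — and find the resistance seen between A (node 1) and B (node 3).
Reduce the network between node 1 (A) and node 3 (B) by series/parallel combination:
  Rp1 = R1 ‖ R2 (parallel, both between nodes 0 and 1) = 1/(1/56000 + 1/20000) = 14740 Ω
  Rp2 = R3 ‖ R4 (parallel, both between nodes 0 and 3) = 1/(1/120 + 1/2.4) = 2.353 Ω
  Rs1 = Rp1 + Rp2 (series, joined only at node 0) = 14740 + 2.353 = 14740 Ω
  Rp3 = R5 ‖ Rs1 (parallel, both between nodes 1 and 3) = 1/(1/15000 + 1/14740) = 7434 Ω
R_th = 7.434 kΩ
I_n = V_th/R_th = 2.948/7434 = 0.0003966 A, and R_n = R_th = 7.434 kΩ

Final answer: I_n = 0.0003966 A, R_n = 7.434 kΩ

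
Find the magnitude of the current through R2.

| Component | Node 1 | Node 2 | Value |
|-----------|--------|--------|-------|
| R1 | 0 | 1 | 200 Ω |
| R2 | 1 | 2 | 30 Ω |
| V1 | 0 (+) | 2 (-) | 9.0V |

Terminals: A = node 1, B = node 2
Nodal analysis, taking node 2 as the 0 V reference.
Source V1 fixes V_0 = 9 V.
KCL at each unknown node (sum of currents leaving = 0; resistances in Ω):
  Node 1: (V_1 - 9)/200 + (V_1 - 0)/30 = 0
Collecting terms: 0.03833 × V_1 = 0.045  =>  V_1 = 1.174 V
I_R2 = (V_1 - V_2)/R2 = (1.174 - 0)/30 = 0.03913 A
|I_R2| = 0.03913 A

Final answer: |I_R2| = 0.03913 A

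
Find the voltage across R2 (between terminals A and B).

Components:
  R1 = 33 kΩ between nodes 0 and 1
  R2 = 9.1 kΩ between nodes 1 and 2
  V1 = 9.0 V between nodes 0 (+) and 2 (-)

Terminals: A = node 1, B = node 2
R1 and R2 are in series across V1 (node 0 → node 1 → node 2), and the output A–B is taken across R2, so this is a voltage divider.
Series current: I = V1/(R1 + R2) = 9/(33000 + 9100) = 9/42100 = 0.0002138 A
V_R2 = I × R2 = V1 × R2/(R1 + R2) = 9 × 9100/42100 = 1.945 V

Final answer: 1.945 V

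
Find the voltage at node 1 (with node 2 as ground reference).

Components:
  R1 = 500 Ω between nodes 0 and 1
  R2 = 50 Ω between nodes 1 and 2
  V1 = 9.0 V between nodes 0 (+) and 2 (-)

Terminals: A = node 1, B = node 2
Nodal analysis, taking node 2 as the 0 V reference.
Source V1 fixes V_0 = 9 V.
KCL at each unknown node (sum of currents leaving = 0; resistances in Ω):
  Node 1: (V_1 - 9)/500 + (V_1 - 0)/50 = 0
Collecting terms: 0.022 × V_1 = 0.018  =>  V_1 = 0.8182 V
The requested potential is V_1 = 0.8182 V.

Final answer: V_1 = 0.8182 V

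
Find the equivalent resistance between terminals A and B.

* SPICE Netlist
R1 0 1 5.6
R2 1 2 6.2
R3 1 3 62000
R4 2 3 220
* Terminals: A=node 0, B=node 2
Reduce the network between node 0 (A) and node 2 (B) by series/parallel combination:
  Rs1 = R3 + R4 (series, joined only at node 3) = 62000 + 220 = 62220 Ω
  Rp1 = R2 ‖ Rs1 (parallel, both between nodes 1 and 2) = 1/(1/6.2 + 1/62220) = 6.199 Ω
  Rs2 = R1 + Rp1 (series, joined only at node 1) = 5.6 + 6.199 = 11.8 Ω
R_eq = 11.8 Ω

Final answer: 11.8 Ω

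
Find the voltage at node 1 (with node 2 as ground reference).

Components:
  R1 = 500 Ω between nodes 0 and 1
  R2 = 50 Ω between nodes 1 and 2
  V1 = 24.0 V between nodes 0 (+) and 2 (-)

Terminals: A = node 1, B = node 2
Nodal analysis, taking node 2 as the 0 V reference.
Source V1 fixes V_0 = 24 V.
KCL at each unknown node (sum of currents leaving = 0; resistances in Ω):
  Node 1: (V_1 - 24)/500 + (V_1 - 0)/50 = 0
Collecting terms: 0.022 × V_1 = 0.048  =>  V_1 = 2.182 V
The requested potential is V_1 = 2.182 V.

Final answer: V_1 = 2.182 V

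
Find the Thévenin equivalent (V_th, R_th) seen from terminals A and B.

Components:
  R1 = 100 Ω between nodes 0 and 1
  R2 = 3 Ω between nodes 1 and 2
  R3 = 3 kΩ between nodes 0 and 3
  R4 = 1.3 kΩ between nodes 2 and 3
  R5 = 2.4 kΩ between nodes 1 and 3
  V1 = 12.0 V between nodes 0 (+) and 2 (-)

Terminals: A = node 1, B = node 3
Step 1 — V_th is the open-circuit voltage V_A - V_B (nothing connected across the terminals).
Nodal analysis, taking node 2 as the 0 V reference.
Source V1 fixes V_0 = 12 V.
KCL at each unknown node (sum of currents leaving = 0; resistances in Ω):
  Node 1: (V_1 - 12)/100 + (V_1 - 0)/3 + (V_1 - V_3)/2400 = 0
  Node 3: (V_3 - 12)/3000 + (V_3 - 0)/1300 + (V_3 - V_1)/2400 = 0
Collecting terms (coefficients in siemens):
  0.3438·V_1 - 0.0004167·V_3 = 0.12
  0.001519·V_3 - 0.0004167·V_1 = 0.004
Determinant D = (0.3438)(0.001519) - (-0.0004167)(-0.0004167) = 0.0005221
V_1 = [(0.12)(0.001519) - (-0.0004167)(0.004)]/D = 0.3524 V
V_3 = [(0.3438)(0.004) - (0.12)(-0.0004167)]/D = 2.73 V
V_th = V_1 - V_3 = 0.3524 - 2.73 = -2.377 V
Step 2 — R_th: zero the source — replace V1 by a short circuit (node 2 merges into node 0) — and find the resistance seen between A (node 1) and B (node 3).
Reduce the network between node 1 (A) and node 3 (B) by series/parallel combination:
  Rp1 = R1 ‖ R2 (parallel, both between nodes 0 and 1) = 1/(1/100 + 1/3) = 2.913 Ω
  Rp2 = R3 ‖ R4 (parallel, both between nodes 0 and 3) = 1/(1/3000 + 1/1300) = 907 Ω
  Rs1 = Rp1 + Rp2 (series, joined only at node 0) = 2.913 + 907 = 909.9 Ω
  Rp3 = R5 ‖ Rs1 (parallel, both between nodes 1 and 3) = 1/(1/2400 + 1/909.9) = 659.8 Ω
R_th = 659.8 Ω

Final answer: V_th = -2.377 V, R_th = 659.8 Ω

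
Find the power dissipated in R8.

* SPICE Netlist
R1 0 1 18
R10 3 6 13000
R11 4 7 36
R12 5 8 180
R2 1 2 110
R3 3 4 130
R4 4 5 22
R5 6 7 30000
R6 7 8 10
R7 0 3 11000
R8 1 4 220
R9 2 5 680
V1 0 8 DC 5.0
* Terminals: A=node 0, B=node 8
Nodal analysis, taking node 8 as the 0 V reference.
Source V1 fixes V_0 = 5 V.
KCL at each unknown node (sum of currents leaving = 0; resistances in Ω):
  Node 1: (V_1 - 5)/18 + (V_1 - V_2)/110 + (V_1 - V_4)/220 = 0
  Node 2: (V_2 - V_1)/110 + (V_2 - V_5)/680 = 0
  Node 3: (V_3 - V_4)/130 + (V_3 - 5)/11000 + (V_3 - V_6)/13000 = 0
  Node 4: (V_4 - V_3)/130 + (V_4 - V_5)/22 + (V_4 - V_1)/220 + (V_4 - V_7)/36 = 0
  Node 5: (V_5 - V_4)/22 + (V_5 - V_2)/680 + (V_5 - 0)/180 = 0
  Node 6: (V_6 - V_7)/30000 + (V_6 - V_3)/13000 = 0
  Node 7: (V_7 - V_6)/30000 + (V_7 - 0)/10 + (V_7 - V_4)/36 = 0
Collecting terms (coefficients in siemens):
  0.06919·V_1 - 0.009091·V_2 - 0.004545·V_4 = 0.2778
  0.01056·V_2 - 0.009091·V_1 - 0.001471·V_5 = 0
  0.00786·V_3 - 0.007692·V_4 - 0.00007692·V_6 = 0.0004545
  0.08547·V_4 - 0.004545·V_1 - 0.007692·V_3 - 0.04545·V_5 - 0.02778·V_7 = 0
  0.05248·V_5 - 0.001471·V_2 - 0.04545·V_4 = 0
  0.0001103·V_6 - 0.00007692·V_3 - 0.00003333·V_7 = 0
  0.1278·V_7 - 0.02778·V_4 - 0.00003333·V_6 = 0
Solving these 7 simultaneous equations (Gaussian elimination) gives:
  V_1 = 4.604 V, V_2 = 4.078 V, V_3 = 0.865 V, V_4 = 0.8182 V
  V_5 = 0.8229 V, V_6 = 0.6573 V, V_7 = 0.178 V
I_R8 = (V_1 - V_4)/R8 = (4.604 - 0.8182)/220 = 0.01721 A
P_R8 = I_R8² × R8 = (0.01721)² × 220 = 0.06515 W

Final answer: 0.06515 W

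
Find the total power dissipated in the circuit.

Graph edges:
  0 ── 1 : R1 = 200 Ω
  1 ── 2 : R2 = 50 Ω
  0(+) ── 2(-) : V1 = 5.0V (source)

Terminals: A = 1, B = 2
Nodal analysis, taking node 2 as the 0 V reference.
Source V1 fixes V_0 = 5 V.
KCL at each unknown node (sum of currents leaving = 0; resistances in Ω):
  Node 1: (V_1 - 5)/200 + (V_1 - 0)/50 = 0
Collecting terms: 0.025 × V_1 = 0.025  =>  V_1 = 1 V
Power in each resistor, P = (ΔV)²/R:
  P_R1 = (5 - 1)²/200 = 0.08 W
  P_R2 = (1 - 0)²/50 = 0.02 W
P_total = P_R1 + P_R2 = 0.1 W

Final answer: 0.1 W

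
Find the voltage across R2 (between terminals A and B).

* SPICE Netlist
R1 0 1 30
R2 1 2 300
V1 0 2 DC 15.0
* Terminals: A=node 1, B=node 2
R1 and R2 are in series across V1 (node 0 → node 1 → node 2), and the output A–B is taken across R2, so this is a voltage divider.
Series current: I = V1/(R1 + R2) = 15/(30 + 300) = 15/330 = 0.04545 A
V_R2 = I × R2 = V1 × R2/(R1 + R2) = 15 × 300/330 = 13.64 V

Final answer: 13.64 V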